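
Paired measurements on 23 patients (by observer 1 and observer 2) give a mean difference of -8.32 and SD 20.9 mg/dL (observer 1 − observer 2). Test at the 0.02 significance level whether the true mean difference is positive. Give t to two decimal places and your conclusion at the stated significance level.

H0: μ_d = 0; H1: μ_d > 0 (paired t-test on the differences, right-tailed).
t = d̄/(s_d/√n) = -8.32/(20.9/√23) = -1.91
df = n − 1 = 22
p-value = P(T ≥ -1.91) ≈ 0.9653
Since p ≈ 0.9653 > α = 0.02, fail to reject H0; the data do not provide sufficient evidence against H0.

t = -1.91; fail to reject H0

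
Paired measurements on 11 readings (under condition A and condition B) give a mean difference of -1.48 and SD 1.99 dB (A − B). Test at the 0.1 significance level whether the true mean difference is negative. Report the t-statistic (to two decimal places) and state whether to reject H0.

t = -2.47; reject H0

H0: μ_d = 0; H1: μ_d < 0 (paired t-test on the differences, left-tailed).
t = d̄/(s_d/√n) = -1.48/(1.99/√11) = -2.47
df = n − 1 = 10
p-value = P(T ≤ -2.47) ≈ 0.017
Since p ≈ 0.017 < α = 0.1, reject H0; the evidence is statistically significant.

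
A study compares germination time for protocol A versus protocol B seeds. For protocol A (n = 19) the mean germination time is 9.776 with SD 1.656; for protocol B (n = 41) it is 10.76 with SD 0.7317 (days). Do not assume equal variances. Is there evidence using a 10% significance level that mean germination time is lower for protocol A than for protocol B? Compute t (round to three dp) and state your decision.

t = -2.480; reject H0

Let group 1 = protocol A, group 2 = protocol B. H0: μ_1 = μ_2; H1: μ_1 < μ_2 (Welch's two-sample t-test, left-tailed).
t = (x̄_1 − x̄_2)/√(s_1²/n_1 + s_2²/n_2) = (9.776 − 10.76)/√(1.656²/19 + 0.7317²/41) = -2.480
Welch–Satterthwaite df ≈ 21.33
p-value = P(T ≤ -2.480) ≈ 0.0108
Since p ≈ 0.0108 < α = 0.1, reject H0; the evidence is statistically significant.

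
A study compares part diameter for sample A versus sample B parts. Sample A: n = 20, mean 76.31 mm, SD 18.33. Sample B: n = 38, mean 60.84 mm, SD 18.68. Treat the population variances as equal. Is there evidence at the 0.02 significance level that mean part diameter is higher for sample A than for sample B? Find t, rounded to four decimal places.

Let group 1 = sample A, group 2 = sample B. H0: μ_1 = μ_2; H1: μ_1 > μ_2 (two-sample pooled-variance t-test, right-tailed).
s_p² = [(20−1)·18.33² + (38−1)·18.68²]/(20+38−2) = 344.547
t = (76.31 − 60.84)/√[344.547·(1/20 + 1/38)] = 3.0169
df = n₁ + n₂ − 2 = 56
p-value = P(T ≥ 3.0169) ≈ 0.0019
Since p ≈ 0.0019 < α = 0.02, reject H0; the evidence is statistically significant.

3.0169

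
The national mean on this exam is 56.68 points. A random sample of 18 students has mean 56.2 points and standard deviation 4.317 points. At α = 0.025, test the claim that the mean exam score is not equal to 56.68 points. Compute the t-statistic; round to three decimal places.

H0: μ = 56.68; H1: μ ≠ 56.68 (one-sample t-test, two-sided).
t = (x̄ − μ₀)/(s/√n) = (56.2 − 56.68)/(4.317/√18) = -0.472
df = n − 1 = 17
Two-sided p-value ≈ 0.6431
Since p ≈ 0.6431 > α = 0.025, fail to reject H0; the evidence is not statistically significant.

-0.472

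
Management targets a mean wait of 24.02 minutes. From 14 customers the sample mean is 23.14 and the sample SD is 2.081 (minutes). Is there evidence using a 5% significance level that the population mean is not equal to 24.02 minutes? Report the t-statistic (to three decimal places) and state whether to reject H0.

t = -1.582; fail to reject H0

H0: μ = 24.02; H1: μ ≠ 24.02 (one-sample t-test, two-sided).
t = (x̄ − μ₀)/(s/√n) = (23.14 − 24.02)/(2.081/√14) = -1.582
df = n − 1 = 13
Two-sided p-value ≈ 0.1376
Since p ≈ 0.1376 > α = 0.05, fail to reject H0; the evidence is not statistically significant.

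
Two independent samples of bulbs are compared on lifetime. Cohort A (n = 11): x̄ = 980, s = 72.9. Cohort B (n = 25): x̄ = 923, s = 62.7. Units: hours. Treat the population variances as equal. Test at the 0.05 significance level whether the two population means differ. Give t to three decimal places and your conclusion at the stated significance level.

t = 2.392; reject H0

Let group 1 = cohort A, group 2 = cohort B. H0: μ_1 = μ_2; H1: μ_1 ≠ μ_2 (two-sample pooled-variance t-test, two-sided).
s_p² = [(11−1)·72.9² + (25−1)·62.7²]/(11+25−2) = 4338.09
t = (980 − 923)/√[4338.09·(1/11 + 1/25)] = 2.392
df = n₁ + n₂ − 2 = 34
Two-sided p-value ≈ 0.0224
Since p ≈ 0.0224 < α = 0.05, reject H0; the data support H1.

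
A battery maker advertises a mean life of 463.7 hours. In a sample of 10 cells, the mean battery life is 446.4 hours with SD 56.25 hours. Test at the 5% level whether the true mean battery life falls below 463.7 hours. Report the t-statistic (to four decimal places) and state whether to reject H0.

t = -0.9726; fail to reject H0

H0: μ = 463.7; H1: μ < 463.7 (one-sample t-test, left-tailed).
t = (x̄ − μ₀)/(s/√n) = (446.4 − 463.7)/(56.25/√10) = -0.9726
df = n − 1 = 9
p-value = P(T ≤ -0.9726) ≈ 0.1781
Since p ≈ 0.1781 > α = 0.05, fail to reject H0; the data do not provide sufficient evidence against H0.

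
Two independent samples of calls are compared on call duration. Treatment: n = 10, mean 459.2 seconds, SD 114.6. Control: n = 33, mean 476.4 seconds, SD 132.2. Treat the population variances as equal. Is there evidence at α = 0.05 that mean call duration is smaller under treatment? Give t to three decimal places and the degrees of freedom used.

Let group 1 = treatment, group 2 = control. H0: μ_1 = μ_2; H1: μ_1 < μ_2 (two-sample pooled-variance t-test, left-tailed).
s_p² = [(10−1)·114.6² + (33−1)·132.2²]/(10+33−2) = 16523.3
t = (459.2 − 476.4)/√[16523.3·(1/10 + 1/33)] = -0.371
df = n₁ + n₂ − 2 = 41
p-value = P(T ≤ -0.371) ≈ 0.3564
Since p ≈ 0.3564 > α = 0.05, fail to reject H0; the evidence is not statistically significant.

t = -0.371, df = 41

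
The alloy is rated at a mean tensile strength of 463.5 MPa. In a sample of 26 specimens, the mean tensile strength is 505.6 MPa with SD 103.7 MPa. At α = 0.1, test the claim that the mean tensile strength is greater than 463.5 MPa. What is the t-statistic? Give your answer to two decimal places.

H0: μ = 463.5; H1: μ > 463.5 (one-sample t-test, right-tailed).
t = (x̄ − μ₀)/(s/√n) = (505.6 − 463.5)/(103.7/√26) = 2.07
df = n − 1 = 25
p-value = P(T ≥ 2.07) ≈ 0.0245
Since p ≈ 0.0245 < α = 0.1, reject H0; the evidence is statistically significant.

2.07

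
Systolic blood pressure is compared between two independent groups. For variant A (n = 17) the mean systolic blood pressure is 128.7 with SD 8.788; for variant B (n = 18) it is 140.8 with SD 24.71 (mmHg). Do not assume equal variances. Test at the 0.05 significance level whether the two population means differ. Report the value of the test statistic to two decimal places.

-1.95

Let group 1 = variant A, group 2 = variant B. H0: μ_1 = μ_2; H1: μ_1 ≠ μ_2 (Welch's two-sample t-test, two-sided).
t = (x̄_1 − x̄_2)/√(s_1²/n_1 + s_2²/n_2) = (128.7 − 140.8)/√(8.788²/17 + 24.71²/18) = -1.95
Welch–Satterthwaite df ≈ 21.45
Two-sided p-value ≈ 0.0642
Since p ≈ 0.0642 > α = 0.05, fail to reject H0; the data do not provide sufficient evidence against H0.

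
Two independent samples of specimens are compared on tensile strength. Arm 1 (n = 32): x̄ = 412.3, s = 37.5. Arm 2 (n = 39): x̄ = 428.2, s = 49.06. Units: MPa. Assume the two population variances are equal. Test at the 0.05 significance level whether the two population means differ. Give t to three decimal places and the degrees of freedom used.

t = -1.507, df = 69

Let group 1 = arm 1, group 2 = arm 2. H0: μ_1 = μ_2; H1: μ_1 ≠ μ_2 (two-sample pooled-variance t-test, two-sided).
s_p² = [(32−1)·37.5² + (39−1)·49.06²]/(32+39−2) = 1957.32
t = (412.3 − 428.2)/√[1957.32·(1/32 + 1/39)] = -1.507
df = n₁ + n₂ − 2 = 69
Two-sided p-value ≈ 0.136
Since p ≈ 0.136 > α = 0.05, fail to reject H0; the evidence is not statistically significant.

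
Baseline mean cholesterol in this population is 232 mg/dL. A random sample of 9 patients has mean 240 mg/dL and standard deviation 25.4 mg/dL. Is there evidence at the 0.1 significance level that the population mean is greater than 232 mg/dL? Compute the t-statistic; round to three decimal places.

H0: μ = 232; H1: μ > 232 (one-sample t-test, right-tailed).
t = (x̄ − μ₀)/(s/√n) = (240 − 232)/(25.4/√9) = 0.945
df = n − 1 = 8
p-value = P(T ≥ 0.945) ≈ 0.1862
Since p ≈ 0.1862 > α = 0.1, fail to reject H0; the evidence is not statistically significant.

0.945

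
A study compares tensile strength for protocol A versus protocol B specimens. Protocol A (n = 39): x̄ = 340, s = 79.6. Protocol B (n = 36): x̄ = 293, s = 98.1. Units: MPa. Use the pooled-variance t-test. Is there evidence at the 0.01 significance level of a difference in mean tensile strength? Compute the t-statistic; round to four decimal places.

2.2861

Let group 1 = protocol A, group 2 = protocol B. H0: μ_1 = μ_2; H1: μ_1 ≠ μ_2 (two-sample pooled-variance t-test, two-sided).
s_p² = [(39−1)·79.6² + (36−1)·98.1²]/(39+36−2) = 7912.33
t = (340 − 293)/√[7912.33·(1/39 + 1/36)] = 2.2861
df = n₁ + n₂ − 2 = 73
Two-sided p-value ≈ 0.0252
Since p ≈ 0.0252 > α = 0.01, fail to reject H0; the evidence is not statistically significant.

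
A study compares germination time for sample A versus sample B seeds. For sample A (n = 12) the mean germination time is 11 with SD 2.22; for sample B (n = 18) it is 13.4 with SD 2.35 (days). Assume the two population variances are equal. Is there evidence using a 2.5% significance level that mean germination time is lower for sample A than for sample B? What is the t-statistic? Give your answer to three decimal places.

-2.800

Let group 1 = sample A, group 2 = sample B. H0: μ_1 = μ_2; H1: μ_1 < μ_2 (two-sample pooled-variance t-test, left-tailed).
s_p² = [(12−1)·2.22² + (18−1)·2.35²]/(12+18−2) = 5.2891
t = (11 − 13.4)/√[5.2891·(1/12 + 1/18)] = -2.800
df = n₁ + n₂ − 2 = 28
p-value = P(T ≤ -2.800) ≈ 0.005
Since p ≈ 0.005 < α = 0.025, reject H0; the evidence is statistically significant.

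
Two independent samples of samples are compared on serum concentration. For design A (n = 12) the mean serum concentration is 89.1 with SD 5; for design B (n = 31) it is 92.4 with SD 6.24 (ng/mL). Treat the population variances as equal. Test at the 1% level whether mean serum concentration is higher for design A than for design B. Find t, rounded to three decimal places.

Let group 1 = design A, group 2 = design B. H0: μ_1 = μ_2; H1: μ_1 > μ_2 (two-sample pooled-variance t-test, right-tailed).
s_p² = [(12−1)·5² + (31−1)·6.24²]/(12+31−2) = 35.1982
t = (89.1 − 92.4)/√[35.1982·(1/12 + 1/31)] = -1.636
df = n₁ + n₂ − 2 = 41
p-value = P(T ≥ -1.636) ≈ 0.945
Since p ≈ 0.945 > α = 0.01, fail to reject H0; the evidence is not statistically significant.

-1.636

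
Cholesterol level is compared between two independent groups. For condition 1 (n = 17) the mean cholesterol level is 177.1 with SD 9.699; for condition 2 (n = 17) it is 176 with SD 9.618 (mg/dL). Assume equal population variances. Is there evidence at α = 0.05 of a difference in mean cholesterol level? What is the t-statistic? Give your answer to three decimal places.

Let group 1 = condition 1, group 2 = condition 2. H0: μ_1 = μ_2; H1: μ_1 ≠ μ_2 (two-sample pooled-variance t-test, two-sided).
s_p² = [(17−1)·9.699² + (17−1)·9.618²]/(17+17−2) = 93.2883
t = (177.1 − 176)/√[93.2883·(1/17 + 1/17)] = 0.332
df = n₁ + n₂ − 2 = 32
Two-sided p-value ≈ 0.742
Since p ≈ 0.742 > α = 0.05, fail to reject H0; the data do not provide sufficient evidence against H0.

0.332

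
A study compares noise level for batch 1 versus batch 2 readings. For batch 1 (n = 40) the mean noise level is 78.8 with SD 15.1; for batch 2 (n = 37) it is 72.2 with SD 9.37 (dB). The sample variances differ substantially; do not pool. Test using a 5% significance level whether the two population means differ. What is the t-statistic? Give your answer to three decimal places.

Let group 1 = batch 1, group 2 = batch 2. H0: μ_1 = μ_2; H1: μ_1 ≠ μ_2 (Welch's two-sample t-test, two-sided).
t = (x̄_1 − x̄_2)/√(s_1²/n_1 + s_2²/n_2) = (78.8 − 72.2)/√(15.1²/40 + 9.37²/37) = 2.323
Welch–Satterthwaite df ≈ 65.86
Two-sided p-value ≈ 0.023
Since p ≈ 0.023 < α = 0.05, reject H0; the evidence is statistically significant.

2.323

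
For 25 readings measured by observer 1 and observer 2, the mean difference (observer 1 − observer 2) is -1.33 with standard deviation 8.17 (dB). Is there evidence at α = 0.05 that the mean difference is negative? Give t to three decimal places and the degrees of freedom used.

H0: μ_d = 0; H1: μ_d < 0 (paired t-test on the differences, left-tailed).
t = d̄/(s_d/√n) = -1.33/(8.17/√25) = -0.814
df = n − 1 = 24
p-value = P(T ≤ -0.814) ≈ 0.212
Since p ≈ 0.212 > α = 0.05, fail to reject H0; the data do not provide sufficient evidence against H0.

t = -0.814, df = 24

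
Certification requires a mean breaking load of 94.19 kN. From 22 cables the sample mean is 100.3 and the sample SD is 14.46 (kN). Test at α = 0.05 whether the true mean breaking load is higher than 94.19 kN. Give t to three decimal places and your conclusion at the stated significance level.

H0: μ = 94.19; H1: μ > 94.19 (one-sample t-test, right-tailed).
t = (x̄ − μ₀)/(s/√n) = (100.3 − 94.19)/(14.46/√22) = 1.982
df = n − 1 = 21
p-value = P(T ≥ 1.982) ≈ 0.030
Since p ≈ 0.030 < α = 0.05, reject H0; the data support H1.

t = 1.982; reject H0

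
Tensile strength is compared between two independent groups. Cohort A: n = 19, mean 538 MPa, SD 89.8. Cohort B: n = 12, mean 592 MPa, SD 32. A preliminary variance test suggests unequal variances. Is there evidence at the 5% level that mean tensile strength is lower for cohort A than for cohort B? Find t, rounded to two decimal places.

Let group 1 = cohort A, group 2 = cohort B. H0: μ_1 = μ_2; H1: μ_1 < μ_2 (Welch's two-sample t-test, left-tailed).
t = (x̄_1 − x̄_2)/√(s_1²/n_1 + s_2²/n_2) = (538 − 592)/√(89.8²/19 + 32²/12) = -2.39
Welch–Satterthwaite df ≈ 24.35
p-value = P(T ≤ -2.39) ≈ 0.012
Since p ≈ 0.012 < α = 0.05, reject H0; the data support H1.

-2.39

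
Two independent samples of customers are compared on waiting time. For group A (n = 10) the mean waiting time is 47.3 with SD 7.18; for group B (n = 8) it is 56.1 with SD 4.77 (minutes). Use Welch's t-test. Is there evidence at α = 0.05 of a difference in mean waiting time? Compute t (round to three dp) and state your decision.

t = -3.111; reject H0

Let group 1 = group A, group 2 = group B. H0: μ_1 = μ_2; H1: μ_1 ≠ μ_2 (Welch's two-sample t-test, two-sided).
t = (x̄_1 − x̄_2)/√(s_1²/n_1 + s_2²/n_2) = (47.3 − 56.1)/√(7.18²/10 + 4.77²/8) = -3.111
Welch–Satterthwaite df ≈ 15.57
Two-sided p-value ≈ 0.007
Since p ≈ 0.007 < α = 0.05, reject H0; the data support H1.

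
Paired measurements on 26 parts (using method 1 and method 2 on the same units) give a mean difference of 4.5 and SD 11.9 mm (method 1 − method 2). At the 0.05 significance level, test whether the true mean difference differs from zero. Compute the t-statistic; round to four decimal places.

1.9282

H0: μ_d = 0; H1: μ_d ≠ 0 (paired t-test on the differences, two-sided).
t = d̄/(s_d/√n) = 4.5/(11.9/√26) = 1.9282
df = n − 1 = 25
Two-sided p-value ≈ 0.065
Since p ≈ 0.065 > α = 0.05, fail to reject H0; the evidence is not statistically significant.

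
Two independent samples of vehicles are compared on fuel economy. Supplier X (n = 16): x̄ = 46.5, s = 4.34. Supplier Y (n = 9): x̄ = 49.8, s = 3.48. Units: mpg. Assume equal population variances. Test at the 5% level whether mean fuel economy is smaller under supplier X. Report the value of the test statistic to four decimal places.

Let group 1 = supplier X, group 2 = supplier Y. H0: μ_1 = μ_2; H1: μ_1 < μ_2 (two-sample pooled-variance t-test, left-tailed).
s_p² = [(16−1)·4.34² + (9−1)·3.48²]/(16+9−2) = 16.4964
t = (46.5 − 49.8)/√[16.4964·(1/16 + 1/9)] = -1.9500
df = n₁ + n₂ − 2 = 23
p-value = P(T ≤ -1.9500) ≈ 0.0317
Since p ≈ 0.0317 < α = 0.05, reject H0; the data support H1.

-1.9500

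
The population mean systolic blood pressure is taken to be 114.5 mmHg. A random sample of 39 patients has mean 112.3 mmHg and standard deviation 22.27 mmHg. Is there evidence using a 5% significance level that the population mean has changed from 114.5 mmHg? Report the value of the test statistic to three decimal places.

-0.617

H0: μ = 114.5; H1: μ ≠ 114.5 (one-sample t-test, two-sided).
t = (x̄ − μ₀)/(s/√n) = (112.3 − 114.5)/(22.27/√39) = -0.617
df = n − 1 = 38
Two-sided p-value ≈ 0.541
Since p ≈ 0.541 > α = 0.05, fail to reject H0; the evidence is not statistically significant.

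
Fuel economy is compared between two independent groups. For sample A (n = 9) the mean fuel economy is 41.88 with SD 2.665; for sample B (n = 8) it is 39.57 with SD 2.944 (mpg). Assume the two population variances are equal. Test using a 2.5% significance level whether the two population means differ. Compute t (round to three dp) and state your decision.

t = 1.699; fail to reject H0

Let group 1 = sample A, group 2 = sample B. H0: μ_1 = μ_2; H1: μ_1 ≠ μ_2 (two-sample pooled-variance t-test, two-sided).
s_p² = [(9−1)·2.665² + (8−1)·2.944²]/(9+8−2) = 7.83252
t = (41.88 − 39.57)/√[7.83252·(1/9 + 1/8)] = 1.699
df = n₁ + n₂ − 2 = 15
Two-sided p-value ≈ 0.1100
Since p ≈ 0.1100 > α = 0.025, fail to reject H0; the evidence is not statistically significant.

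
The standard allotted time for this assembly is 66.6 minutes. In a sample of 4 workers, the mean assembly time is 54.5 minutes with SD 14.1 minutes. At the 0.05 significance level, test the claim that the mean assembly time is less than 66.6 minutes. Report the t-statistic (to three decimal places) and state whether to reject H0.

H0: μ = 66.6; H1: μ < 66.6 (one-sample t-test, left-tailed).
t = (x̄ − μ₀)/(s/√n) = (54.5 − 66.6)/(14.1/√4) = -1.716
df = n − 1 = 3
p-value = P(T ≤ -1.716) ≈ 0.092
Since p ≈ 0.092 > α = 0.05, fail to reject H0; the evidence is not statistically significant.

t = -1.716; fail to reject H0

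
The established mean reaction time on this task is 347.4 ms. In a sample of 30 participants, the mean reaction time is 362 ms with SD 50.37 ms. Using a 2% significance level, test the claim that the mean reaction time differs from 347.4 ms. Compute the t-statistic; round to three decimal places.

1.588

H0: μ = 347.4; H1: μ ≠ 347.4 (one-sample t-test, two-sided).
t = (x̄ − μ₀)/(s/√n) = (362 − 347.4)/(50.37/√30) = 1.588
df = n − 1 = 29
Two-sided p-value ≈ 0.1232
Since p ≈ 0.1232 > α = 0.02, fail to reject H0; the evidence is not statistically significant.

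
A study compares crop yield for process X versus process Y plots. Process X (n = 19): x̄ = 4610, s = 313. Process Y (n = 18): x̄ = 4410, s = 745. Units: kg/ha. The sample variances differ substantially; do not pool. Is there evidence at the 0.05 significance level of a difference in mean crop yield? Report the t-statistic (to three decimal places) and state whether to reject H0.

Let group 1 = process X, group 2 = process Y. H0: μ_1 = μ_2; H1: μ_1 ≠ μ_2 (Welch's two-sample t-test, two-sided).
t = (x̄_1 − x̄_2)/√(s_1²/n_1 + s_2²/n_2) = (4610 − 4410)/√(313²/19 + 745²/18) = 1.054
Welch–Satterthwaite df ≈ 22.57
Two-sided p-value ≈ 0.303
Since p ≈ 0.303 > α = 0.05, fail to reject H0; the evidence is not statistically significant.

t = 1.054; fail to reject H0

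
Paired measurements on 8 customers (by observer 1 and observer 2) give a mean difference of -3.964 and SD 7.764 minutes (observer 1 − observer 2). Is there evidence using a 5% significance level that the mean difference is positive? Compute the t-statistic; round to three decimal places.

-1.444

H0: μ_d = 0; H1: μ_d > 0 (paired t-test on the differences, right-tailed).
t = d̄/(s_d/√n) = -3.964/(7.764/√8) = -1.444
df = n − 1 = 7
p-value = P(T ≥ -1.444) ≈ 0.904
Since p ≈ 0.904 > α = 0.05, fail to reject H0; the evidence is not statistically significant.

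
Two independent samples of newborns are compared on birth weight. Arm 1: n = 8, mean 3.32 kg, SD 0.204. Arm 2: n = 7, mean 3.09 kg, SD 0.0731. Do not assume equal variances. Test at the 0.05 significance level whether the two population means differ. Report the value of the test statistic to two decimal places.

2.98

Let group 1 = arm 1, group 2 = arm 2. H0: μ_1 = μ_2; H1: μ_1 ≠ μ_2 (Welch's two-sample t-test, two-sided).
t = (x̄_1 − x̄_2)/√(s_1²/n_1 + s_2²/n_2) = (3.32 − 3.09)/√(0.204²/8 + 0.0731²/7) = 2.98
Welch–Satterthwaite df ≈ 8.98
Two-sided p-value ≈ 0.016
Since p ≈ 0.016 < α = 0.05, reject H0; the data support H1.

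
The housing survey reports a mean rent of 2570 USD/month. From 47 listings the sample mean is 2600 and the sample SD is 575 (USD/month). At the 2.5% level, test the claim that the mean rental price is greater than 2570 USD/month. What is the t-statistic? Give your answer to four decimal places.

0.3577

H0: μ = 2570; H1: μ > 2570 (one-sample t-test, right-tailed).
t = (x̄ − μ₀)/(s/√n) = (2600 − 2570)/(575/√47) = 0.3577
df = n − 1 = 46
p-value = P(T ≥ 0.3577) ≈ 0.361
Since p ≈ 0.361 > α = 0.025, fail to reject H0; the data do not provide sufficient evidence against H0.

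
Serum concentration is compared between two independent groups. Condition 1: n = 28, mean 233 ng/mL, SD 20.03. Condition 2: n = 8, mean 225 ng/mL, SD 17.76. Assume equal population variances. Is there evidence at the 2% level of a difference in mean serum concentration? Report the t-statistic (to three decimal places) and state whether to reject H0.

Let group 1 = condition 1, group 2 = condition 2. H0: μ_1 = μ_2; H1: μ_1 ≠ μ_2 (two-sample pooled-variance t-test, two-sided).
s_p² = [(28−1)·20.03² + (8−1)·17.76²]/(28+8−2) = 383.54
t = (233 − 225)/√[383.54·(1/28 + 1/8)] = 1.019
df = n₁ + n₂ − 2 = 34
Two-sided p-value ≈ 0.315
Since p ≈ 0.315 > α = 0.02, fail to reject H0; the evidence is not statistically significant.

t = 1.019; fail to reject H0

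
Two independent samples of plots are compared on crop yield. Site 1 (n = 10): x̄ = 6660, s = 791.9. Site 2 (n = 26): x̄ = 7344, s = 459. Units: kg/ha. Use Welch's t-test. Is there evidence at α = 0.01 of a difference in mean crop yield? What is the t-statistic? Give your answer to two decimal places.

Let group 1 = site 1, group 2 = site 2. H0: μ_1 = μ_2; H1: μ_1 ≠ μ_2 (Welch's two-sample t-test, two-sided).
t = (x̄_1 − x̄_2)/√(s_1²/n_1 + s_2²/n_2) = (6660 − 7344)/√(791.9²/10 + 459²/26) = -2.57
Welch–Satterthwaite df ≈ 11.41
Two-sided p-value ≈ 0.0254
Since p ≈ 0.0254 > α = 0.01, fail to reject H0; the evidence is not statistically significant.

-2.57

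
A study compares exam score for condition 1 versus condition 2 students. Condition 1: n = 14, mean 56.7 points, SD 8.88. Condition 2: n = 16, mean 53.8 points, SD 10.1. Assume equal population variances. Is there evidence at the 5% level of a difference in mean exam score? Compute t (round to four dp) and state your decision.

t = 0.8295; fail to reject H0

Let group 1 = condition 1, group 2 = condition 2. H0: μ_1 = μ_2; H1: μ_1 ≠ μ_2 (two-sample pooled-variance t-test, two-sided).
s_p² = [(14−1)·8.88² + (16−1)·10.1²]/(14+16−2) = 91.2592
t = (56.7 − 53.8)/√[91.2592·(1/14 + 1/16)] = 0.8295
df = n₁ + n₂ − 2 = 28
Two-sided p-value ≈ 0.4138
Since p ≈ 0.4138 > α = 0.05, fail to reject H0; the evidence is not statistically significant.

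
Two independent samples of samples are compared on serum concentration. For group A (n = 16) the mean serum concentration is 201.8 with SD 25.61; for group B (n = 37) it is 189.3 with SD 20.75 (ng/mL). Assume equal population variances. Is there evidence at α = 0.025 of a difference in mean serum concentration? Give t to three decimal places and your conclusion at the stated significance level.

t = 1.874; fail to reject H0

Let group 1 = group A, group 2 = group B. H0: μ_1 = μ_2; H1: μ_1 ≠ μ_2 (two-sample pooled-variance t-test, two-sided).
s_p² = [(16−1)·25.61² + (37−1)·20.75²]/(16+37−2) = 496.83
t = (201.8 − 189.3)/√[496.83·(1/16 + 1/37)] = 1.874
df = n₁ + n₂ − 2 = 51
Two-sided p-value ≈ 0.067
Since p ≈ 0.067 > α = 0.025, fail to reject H0; the data do not provide sufficient evidence against H0.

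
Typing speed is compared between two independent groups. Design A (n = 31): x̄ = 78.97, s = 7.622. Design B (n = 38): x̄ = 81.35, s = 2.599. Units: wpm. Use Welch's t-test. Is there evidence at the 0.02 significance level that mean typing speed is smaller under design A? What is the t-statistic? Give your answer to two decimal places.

-1.66

Let group 1 = design A, group 2 = design B. H0: μ_1 = μ_2; H1: μ_1 < μ_2 (Welch's two-sample t-test, left-tailed).
t = (x̄_1 − x̄_2)/√(s_1²/n_1 + s_2²/n_2) = (78.97 − 81.35)/√(7.622²/31 + 2.599²/38) = -1.66
Welch–Satterthwaite df ≈ 35.70
p-value = P(T ≤ -1.66) ≈ 0.053
Since p ≈ 0.053 > α = 0.02, fail to reject H0; the evidence is not statistically significant.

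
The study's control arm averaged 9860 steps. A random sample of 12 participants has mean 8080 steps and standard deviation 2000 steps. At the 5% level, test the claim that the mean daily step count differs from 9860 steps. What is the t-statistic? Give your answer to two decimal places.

-3.08

H0: μ = 9860; H1: μ ≠ 9860 (one-sample t-test, two-sided).
t = (x̄ − μ₀)/(s/√n) = (8080 − 9860)/(2000/√12) = -3.08
df = n − 1 = 11
Two-sided p-value ≈ 0.010
Since p ≈ 0.010 < α = 0.05, reject H0; the data support H1.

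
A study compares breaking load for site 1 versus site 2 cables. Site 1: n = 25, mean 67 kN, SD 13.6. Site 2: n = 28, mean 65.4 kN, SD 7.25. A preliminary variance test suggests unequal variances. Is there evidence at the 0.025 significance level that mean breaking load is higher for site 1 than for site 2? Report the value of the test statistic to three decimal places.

0.525

Let group 1 = site 1, group 2 = site 2. H0: μ_1 = μ_2; H1: μ_1 > μ_2 (Welch's two-sample t-test, right-tailed).
t = (x̄_1 − x̄_2)/√(s_1²/n_1 + s_2²/n_2) = (67 − 65.4)/√(13.6²/25 + 7.25²/28) = 0.525
Welch–Satterthwaite df ≈ 35.68
p-value = P(T ≥ 0.525) ≈ 0.3013
Since p ≈ 0.3013 > α = 0.025, fail to reject H0; the evidence is not statistically significant.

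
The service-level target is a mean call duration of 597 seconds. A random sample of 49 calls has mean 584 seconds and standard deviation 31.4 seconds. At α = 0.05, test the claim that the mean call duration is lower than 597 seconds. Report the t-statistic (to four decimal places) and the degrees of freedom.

H0: μ = 597; H1: μ < 597 (one-sample t-test, left-tailed).
t = (x̄ − μ₀)/(s/√n) = (584 − 597)/(31.4/√49) = -2.8981
df = n − 1 = 48
p-value = P(T ≤ -2.8981) ≈ 0.003
Since p ≈ 0.003 < α = 0.05, reject H0; the evidence is statistically significant.

t = -2.8981, df = 48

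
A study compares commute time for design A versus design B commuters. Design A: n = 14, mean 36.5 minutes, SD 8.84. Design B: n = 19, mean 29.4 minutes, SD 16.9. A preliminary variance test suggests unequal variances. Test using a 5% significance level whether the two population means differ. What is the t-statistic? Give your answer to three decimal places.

Let group 1 = design A, group 2 = design B. H0: μ_1 = μ_2; H1: μ_1 ≠ μ_2 (Welch's two-sample t-test, two-sided).
t = (x̄_1 − x̄_2)/√(s_1²/n_1 + s_2²/n_2) = (36.5 − 29.4)/√(8.84²/14 + 16.9²/19) = 1.564
Welch–Satterthwaite df ≈ 28.42
Two-sided p-value ≈ 0.1289
Since p ≈ 0.1289 > α = 0.05, fail to reject H0; the evidence is not statistically significant.

1.564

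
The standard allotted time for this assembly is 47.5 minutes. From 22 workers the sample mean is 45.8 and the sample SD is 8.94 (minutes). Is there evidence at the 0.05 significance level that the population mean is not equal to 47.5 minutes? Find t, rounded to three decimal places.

-0.892

H0: μ = 47.5; H1: μ ≠ 47.5 (one-sample t-test, two-sided).
t = (x̄ − μ₀)/(s/√n) = (45.8 − 47.5)/(8.94/√22) = -0.892
df = n − 1 = 21
Two-sided p-value ≈ 0.383
Since p ≈ 0.383 > α = 0.05, fail to reject H0; the data do not provide sufficient evidence against H0.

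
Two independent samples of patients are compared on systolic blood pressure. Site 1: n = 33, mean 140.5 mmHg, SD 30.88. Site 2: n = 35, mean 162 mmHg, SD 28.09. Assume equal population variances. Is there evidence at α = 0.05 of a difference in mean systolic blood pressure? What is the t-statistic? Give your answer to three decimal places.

-3.006

Let group 1 = site 1, group 2 = site 2. H0: μ_1 = μ_2; H1: μ_1 ≠ μ_2 (two-sample pooled-variance t-test, two-sided).
s_p² = [(33−1)·30.88² + (35−1)·28.09²]/(33+35−2) = 868.818
t = (140.5 − 162)/√[868.818·(1/33 + 1/35)] = -3.006
df = n₁ + n₂ − 2 = 66
Two-sided p-value ≈ 0.0037
Since p ≈ 0.0037 < α = 0.05, reject H0; the data support H1.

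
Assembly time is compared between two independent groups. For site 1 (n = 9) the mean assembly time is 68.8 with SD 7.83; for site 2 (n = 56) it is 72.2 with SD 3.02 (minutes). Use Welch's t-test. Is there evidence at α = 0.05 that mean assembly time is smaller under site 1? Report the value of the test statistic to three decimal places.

Let group 1 = site 1, group 2 = site 2. H0: μ_1 = μ_2; H1: μ_1 < μ_2 (Welch's two-sample t-test, left-tailed).
t = (x̄_1 − x̄_2)/√(s_1²/n_1 + s_2²/n_2) = (68.8 − 72.2)/√(7.83²/9 + 3.02²/56) = -1.287
Welch–Satterthwaite df ≈ 8.39
p-value = P(T ≤ -1.287) ≈ 0.116
Since p ≈ 0.116 > α = 0.05, fail to reject H0; the data do not provide sufficient evidence against H0.

-1.287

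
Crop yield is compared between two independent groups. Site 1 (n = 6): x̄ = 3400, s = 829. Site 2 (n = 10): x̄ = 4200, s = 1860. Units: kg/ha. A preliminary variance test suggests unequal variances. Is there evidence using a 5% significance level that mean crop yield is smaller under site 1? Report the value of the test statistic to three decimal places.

-1.179

Let group 1 = site 1, group 2 = site 2. H0: μ_1 = μ_2; H1: μ_1 < μ_2 (Welch's two-sample t-test, left-tailed).
t = (x̄_1 − x̄_2)/√(s_1²/n_1 + s_2²/n_2) = (3400 − 4200)/√(829²/6 + 1860²/10) = -1.179
Welch–Satterthwaite df ≈ 13.32
p-value = P(T ≤ -1.179) ≈ 0.130
Since p ≈ 0.130 > α = 0.05, fail to reject H0; the data do not provide sufficient evidence against H0.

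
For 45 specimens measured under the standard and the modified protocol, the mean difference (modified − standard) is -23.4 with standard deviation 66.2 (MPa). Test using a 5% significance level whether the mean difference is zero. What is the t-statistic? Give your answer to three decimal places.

-2.371

H0: μ_d = 0; H1: μ_d ≠ 0 (paired t-test on the differences, two-sided).
t = d̄/(s_d/√n) = -23.4/(66.2/√45) = -2.371
df = n − 1 = 44
Two-sided p-value ≈ 0.0222
Since p ≈ 0.0222 < α = 0.05, reject H0; the evidence is statistically significant.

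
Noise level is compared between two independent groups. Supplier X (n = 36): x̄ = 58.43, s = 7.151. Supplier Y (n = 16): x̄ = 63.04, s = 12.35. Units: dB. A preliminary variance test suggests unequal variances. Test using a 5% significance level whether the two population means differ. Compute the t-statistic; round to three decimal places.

-1.393

Let group 1 = supplier X, group 2 = supplier Y. H0: μ_1 = μ_2; H1: μ_1 ≠ μ_2 (Welch's two-sample t-test, two-sided).
t = (x̄_1 − x̄_2)/√(s_1²/n_1 + s_2²/n_2) = (58.43 − 63.04)/√(7.151²/36 + 12.35²/16) = -1.393
Welch–Satterthwaite df ≈ 19.62
Two-sided p-value ≈ 0.179
Since p ≈ 0.179 > α = 0.05, fail to reject H0; the evidence is not statistically significant.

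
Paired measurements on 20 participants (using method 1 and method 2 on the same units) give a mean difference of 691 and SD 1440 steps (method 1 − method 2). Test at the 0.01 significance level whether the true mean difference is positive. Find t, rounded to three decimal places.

H0: μ_d = 0; H1: μ_d > 0 (paired t-test on the differences, right-tailed).
t = d̄/(s_d/√n) = 691/(1440/√20) = 2.146
df = n − 1 = 19
p-value = P(T ≥ 2.146) ≈ 0.0225
Since p ≈ 0.0225 > α = 0.01, fail to reject H0; the evidence is not statistically significant.

2.146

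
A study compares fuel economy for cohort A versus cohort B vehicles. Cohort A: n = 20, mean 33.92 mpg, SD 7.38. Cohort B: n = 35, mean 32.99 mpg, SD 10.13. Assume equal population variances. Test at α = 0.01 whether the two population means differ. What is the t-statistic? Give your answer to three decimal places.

0.359

Let group 1 = cohort A, group 2 = cohort B. H0: μ_1 = μ_2; H1: μ_1 ≠ μ_2 (two-sample pooled-variance t-test, two-sided).
s_p² = [(20−1)·7.38² + (35−1)·10.13²]/(20+35−2) = 85.3547
t = (33.92 − 32.99)/√[85.3547·(1/20 + 1/35)] = 0.359
df = n₁ + n₂ − 2 = 53
Two-sided p-value ≈ 0.7209
Since p ≈ 0.7209 > α = 0.01, fail to reject H0; the data do not provide sufficient evidence against H0.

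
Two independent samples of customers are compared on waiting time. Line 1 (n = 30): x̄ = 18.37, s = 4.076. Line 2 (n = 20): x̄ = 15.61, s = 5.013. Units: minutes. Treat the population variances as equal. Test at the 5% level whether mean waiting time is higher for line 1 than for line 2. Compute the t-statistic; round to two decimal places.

Let group 1 = line 1, group 2 = line 2. H0: μ_1 = μ_2; H1: μ_1 > μ_2 (two-sample pooled-variance t-test, right-tailed).
s_p² = [(30−1)·4.076² + (20−1)·5.013²]/(30+20−2) = 19.9848
t = (18.37 − 15.61)/√[19.9848·(1/30 + 1/20)] = 2.14
df = n₁ + n₂ − 2 = 48
p-value = P(T ≥ 2.14) ≈ 0.019
Since p ≈ 0.019 < α = 0.05, reject H0; the evidence is statistically significant.

2.14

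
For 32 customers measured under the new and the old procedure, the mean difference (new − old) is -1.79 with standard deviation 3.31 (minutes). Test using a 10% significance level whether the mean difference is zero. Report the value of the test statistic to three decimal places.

-3.059

H0: μ_d = 0; H1: μ_d ≠ 0 (paired t-test on the differences, two-sided).
t = d̄/(s_d/√n) = -1.79/(3.31/√32) = -3.059
df = n − 1 = 31
Two-sided p-value ≈ 0.0045
Since p ≈ 0.0045 < α = 0.1, reject H0; the evidence is statistically significant.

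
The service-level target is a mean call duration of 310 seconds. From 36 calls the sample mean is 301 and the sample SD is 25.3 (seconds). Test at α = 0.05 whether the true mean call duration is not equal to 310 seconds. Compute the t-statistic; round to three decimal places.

H0: μ = 310; H1: μ ≠ 310 (one-sample t-test, two-sided).
t = (x̄ − μ₀)/(s/√n) = (301 − 310)/(25.3/√36) = -2.134
df = n − 1 = 35
Two-sided p-value ≈ 0.040
Since p ≈ 0.040 < α = 0.05, reject H0; the data support H1.

-2.134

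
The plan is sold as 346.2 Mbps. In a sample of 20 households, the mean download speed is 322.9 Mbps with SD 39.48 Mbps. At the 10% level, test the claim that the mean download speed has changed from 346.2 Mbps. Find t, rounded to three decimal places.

H0: μ = 346.2; H1: μ ≠ 346.2 (one-sample t-test, two-sided).
t = (x̄ − μ₀)/(s/√n) = (322.9 − 346.2)/(39.48/√20) = -2.639
df = n − 1 = 19
Two-sided p-value ≈ 0.0162
Since p ≈ 0.0162 < α = 0.1, reject H0; the evidence is statistically significant.

-2.639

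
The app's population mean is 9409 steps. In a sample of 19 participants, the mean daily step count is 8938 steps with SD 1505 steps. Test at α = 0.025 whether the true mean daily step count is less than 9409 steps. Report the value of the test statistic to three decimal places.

H0: μ = 9409; H1: μ < 9409 (one-sample t-test, left-tailed).
t = (x̄ − μ₀)/(s/√n) = (8938 − 9409)/(1505/√19) = -1.364
df = n − 1 = 18
p-value = P(T ≤ -1.364) ≈ 0.0947
Since p ≈ 0.0947 > α = 0.025, fail to reject H0; the data do not provide sufficient evidence against H0.

-1.364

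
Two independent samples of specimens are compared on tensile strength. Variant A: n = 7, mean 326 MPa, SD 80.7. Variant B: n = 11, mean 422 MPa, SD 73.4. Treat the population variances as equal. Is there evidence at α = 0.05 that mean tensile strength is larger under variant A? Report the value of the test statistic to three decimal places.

Let group 1 = variant A, group 2 = variant B. H0: μ_1 = μ_2; H1: μ_1 > μ_2 (two-sample pooled-variance t-test, right-tailed).
s_p² = [(7−1)·80.7² + (11−1)·73.4²]/(7+11−2) = 5809.41
t = (326 − 422)/√[5809.41·(1/7 + 1/11)] = -2.605
df = n₁ + n₂ − 2 = 16
p-value = P(T ≥ -2.605) ≈ 0.990
Since p ≈ 0.990 > α = 0.05, fail to reject H0; the data do not provide sufficient evidence against H0.

-2.605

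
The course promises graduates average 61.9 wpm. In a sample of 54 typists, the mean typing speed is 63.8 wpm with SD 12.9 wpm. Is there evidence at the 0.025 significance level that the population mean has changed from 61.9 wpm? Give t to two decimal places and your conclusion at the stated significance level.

H0: μ = 61.9; H1: μ ≠ 61.9 (one-sample t-test, two-sided).
t = (x̄ − μ₀)/(s/√n) = (63.8 − 61.9)/(12.9/√54) = 1.08
df = n − 1 = 53
Two-sided p-value ≈ 0.2840
Since p ≈ 0.2840 > α = 0.025, fail to reject H0; the evidence is not statistically significant.

t = 1.08; fail to reject H0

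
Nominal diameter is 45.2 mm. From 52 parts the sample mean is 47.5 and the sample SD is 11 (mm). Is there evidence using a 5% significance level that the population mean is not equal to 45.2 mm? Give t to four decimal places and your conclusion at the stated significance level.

t = 1.5078; fail to reject H0

H0: μ = 45.2; H1: μ ≠ 45.2 (one-sample t-test, two-sided).
t = (x̄ − μ₀)/(s/√n) = (47.5 − 45.2)/(11/√52) = 1.5078
df = n − 1 = 51
Two-sided p-value ≈ 0.138
Since p ≈ 0.138 > α = 0.05, fail to reject H0; the data do not provide sufficient evidence against H0.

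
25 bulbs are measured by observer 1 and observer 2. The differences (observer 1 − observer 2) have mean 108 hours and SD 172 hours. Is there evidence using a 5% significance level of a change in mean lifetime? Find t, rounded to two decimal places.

H0: μ_d = 0; H1: μ_d ≠ 0 (paired t-test on the differences, two-sided).
t = d̄/(s_d/√n) = 108/(172/√25) = 3.14
df = n − 1 = 24
Two-sided p-value ≈ 0.004
Since p ≈ 0.004 < α = 0.05, reject H0; the evidence is statistically significant.

3.14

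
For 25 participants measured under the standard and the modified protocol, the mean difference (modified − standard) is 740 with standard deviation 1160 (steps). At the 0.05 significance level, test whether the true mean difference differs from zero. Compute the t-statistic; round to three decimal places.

H0: μ_d = 0; H1: μ_d ≠ 0 (paired t-test on the differences, two-sided).
t = d̄/(s_d/√n) = 740/(1160/√25) = 3.190
df = n − 1 = 24
Two-sided p-value ≈ 0.004
Since p ≈ 0.004 < α = 0.05, reject H0; the data support H1.

3.190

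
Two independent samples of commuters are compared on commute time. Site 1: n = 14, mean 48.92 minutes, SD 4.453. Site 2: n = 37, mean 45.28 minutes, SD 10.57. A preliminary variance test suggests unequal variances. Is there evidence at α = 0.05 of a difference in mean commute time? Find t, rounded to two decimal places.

Let group 1 = site 1, group 2 = site 2. H0: μ_1 = μ_2; H1: μ_1 ≠ μ_2 (Welch's two-sample t-test, two-sided).
t = (x̄_1 − x̄_2)/√(s_1²/n_1 + s_2²/n_2) = (48.92 − 45.28)/√(4.453²/14 + 10.57²/37) = 1.73
Welch–Satterthwaite df ≈ 48.28
Two-sided p-value ≈ 0.0903
Since p ≈ 0.0903 > α = 0.05, fail to reject H0; the data do not provide sufficient evidence against H0.

1.73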